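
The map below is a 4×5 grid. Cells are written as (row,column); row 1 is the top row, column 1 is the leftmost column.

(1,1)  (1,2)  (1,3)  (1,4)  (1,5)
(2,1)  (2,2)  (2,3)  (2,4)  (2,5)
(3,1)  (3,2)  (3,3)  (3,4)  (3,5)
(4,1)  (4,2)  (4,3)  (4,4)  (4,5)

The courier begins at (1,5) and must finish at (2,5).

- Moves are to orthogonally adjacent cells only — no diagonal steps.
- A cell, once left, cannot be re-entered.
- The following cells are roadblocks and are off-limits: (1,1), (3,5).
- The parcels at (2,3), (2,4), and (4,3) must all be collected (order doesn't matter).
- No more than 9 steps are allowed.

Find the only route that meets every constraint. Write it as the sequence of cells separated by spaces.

The 9-move cap with required stops at (2,3), (2,4), (4,3) leaves no slack for detours.
Route from (1,5): 2× left (reaching (1,3)), 3× down (reaching (4,3)), right to (4,4), 2× up (reaching (2,4)), right to (2,5) — 9 moves in all.
Check: all required cells visited; 9 ≤ 9 moves.

(1,5) (1,4) (1,3) (2,3) (3,3) (4,3) (4,4) (3,4) (2,4) (2,5)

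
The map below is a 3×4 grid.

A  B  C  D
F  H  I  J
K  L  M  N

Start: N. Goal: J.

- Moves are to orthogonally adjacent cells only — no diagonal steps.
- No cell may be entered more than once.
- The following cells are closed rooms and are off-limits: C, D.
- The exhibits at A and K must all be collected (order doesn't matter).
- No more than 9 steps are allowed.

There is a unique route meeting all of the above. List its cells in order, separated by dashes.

N - M - L - K - F - A - B - H - I - J

The budget equals the shortest possible length, so every move has to be on a shortest route through the required cells.
Route from N: left 3 to K, up 2 to A, right 1 to B, down 1 to H, right 2 to J — 9 moves in all.
Check: all required cells visited; 9 ≤ 9 moves.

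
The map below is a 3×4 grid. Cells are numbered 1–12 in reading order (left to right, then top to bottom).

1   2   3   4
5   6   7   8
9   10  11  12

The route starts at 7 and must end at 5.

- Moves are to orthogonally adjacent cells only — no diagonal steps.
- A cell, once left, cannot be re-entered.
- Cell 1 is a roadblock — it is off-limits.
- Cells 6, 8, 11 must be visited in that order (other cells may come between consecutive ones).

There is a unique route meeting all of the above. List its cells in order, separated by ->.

7 -> 6 -> 2 -> 3 -> 4 -> 8 -> 12 -> 11 -> 10 -> 9 -> 5

The waypoints must appear in the order 6, 8, 11, with no cell reused.
Route from 7: left 1 to 6, up 1 to 2, right 2 to 4, down 2 to 12, left 3 to 9, up 1 to 5 — 10 moves in all.
Check: order respected (6 at step 1, 8 at step 5, 11 at step 7).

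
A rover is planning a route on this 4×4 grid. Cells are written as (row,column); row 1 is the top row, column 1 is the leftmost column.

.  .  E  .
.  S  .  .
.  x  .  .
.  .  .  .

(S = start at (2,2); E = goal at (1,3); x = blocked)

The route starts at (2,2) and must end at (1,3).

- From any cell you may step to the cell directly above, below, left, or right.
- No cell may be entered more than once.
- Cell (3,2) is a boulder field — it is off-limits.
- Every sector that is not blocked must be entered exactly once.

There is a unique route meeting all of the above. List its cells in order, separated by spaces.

(2,2) (1,2) (1,1) (2,1) (3,1) (4,1) (4,2) (4,3) (4,4) (3,4) (3,3) (2,3) (2,4) (1,4) (1,3)

Need to visit all 15 open cells exactly once, starting at (2,2) and ending at (1,3).
Route from (2,2): up 1 to (1,2), left 1 to (1,1), down 3 to (4,1), right 3 to (4,4), up 1 to (3,4), left 1 to (3,3), up 1 to (2,3), right 1 to (2,4), up 1 to (1,4), left 1 to (1,3) — 14 moves in all.
Check: all 15 open cells covered.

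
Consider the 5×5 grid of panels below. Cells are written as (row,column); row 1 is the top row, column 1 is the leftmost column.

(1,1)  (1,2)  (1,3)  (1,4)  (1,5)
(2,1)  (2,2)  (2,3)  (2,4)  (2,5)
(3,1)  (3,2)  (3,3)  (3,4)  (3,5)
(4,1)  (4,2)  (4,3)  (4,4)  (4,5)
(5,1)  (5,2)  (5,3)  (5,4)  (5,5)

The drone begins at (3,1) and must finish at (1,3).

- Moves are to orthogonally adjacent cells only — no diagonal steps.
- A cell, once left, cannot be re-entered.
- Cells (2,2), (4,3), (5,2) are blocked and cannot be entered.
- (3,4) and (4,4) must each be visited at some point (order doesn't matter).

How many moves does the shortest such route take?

Any route passes through (3,4) and (4,4) in some order between (3,1) and (1,3). Summing Manhattan distances along each leg and taking the cheapest ordering ((3,1) → (4,4) → (3,4) → (1,3)) gives a lower bound of 4 + 1 + 3 = 8 moves.
The shortest route satisfying every rule uses 10 moves: (3,1) → (3,2) → (3,3) → (3,4) → (4,4) → (4,5) → (3,5) → (2,5) → (1,5) → (1,4) → (1,3).
The no-revisit rule (legs can't share cells) pushes the minimum above the 8-move bound; an exhaustive check rules out every length from 8 to 9, leaving 10 as the minimum.

10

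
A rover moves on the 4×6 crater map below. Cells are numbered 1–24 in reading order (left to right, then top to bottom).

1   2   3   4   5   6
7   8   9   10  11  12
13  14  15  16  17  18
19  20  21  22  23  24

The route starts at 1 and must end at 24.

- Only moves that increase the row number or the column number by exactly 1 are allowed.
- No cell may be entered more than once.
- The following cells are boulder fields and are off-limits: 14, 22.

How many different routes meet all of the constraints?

A right/down-only route from 1 to 24 makes exactly 3 down-moves and 5 right-moves in some order.
With no other constraints that would be C(8,3) = 56 routes.
Subtract routes through each blocked cell (inclusion–exclusion for overlaps): − through 14: 15 − through 22: 20 + through 14&22: 9 → 30.
That gives 30 routes.

30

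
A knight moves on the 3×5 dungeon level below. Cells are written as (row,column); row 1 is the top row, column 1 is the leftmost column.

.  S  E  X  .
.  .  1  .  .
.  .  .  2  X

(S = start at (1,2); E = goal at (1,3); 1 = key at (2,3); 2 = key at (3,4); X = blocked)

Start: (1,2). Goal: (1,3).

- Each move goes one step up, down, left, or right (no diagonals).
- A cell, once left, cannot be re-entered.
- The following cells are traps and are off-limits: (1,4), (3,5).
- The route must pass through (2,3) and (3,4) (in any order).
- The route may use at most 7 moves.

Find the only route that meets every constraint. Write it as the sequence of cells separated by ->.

The 7-move cap with required stops at (2,3), (3,4) leaves no slack for detours.
Route from (1,2): 2× down (reaching (3,2)), 2× right (reaching (3,4)), up to (2,4), left to (2,3), up to (1,3) — 7 moves in all.
Check: all required cells visited; 7 ≤ 7 moves.

(1,2) -> (2,2) -> (3,2) -> (3,3) -> (3,4) -> (2,4) -> (2,3) -> (1,3)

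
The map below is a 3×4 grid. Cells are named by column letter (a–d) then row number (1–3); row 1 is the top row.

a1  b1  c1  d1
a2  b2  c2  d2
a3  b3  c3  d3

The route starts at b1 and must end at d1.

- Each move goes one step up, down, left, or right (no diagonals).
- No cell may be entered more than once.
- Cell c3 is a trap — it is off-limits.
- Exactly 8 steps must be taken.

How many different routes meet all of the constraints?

2

Need simple routes of exactly 8 moves from b1 to d1 (Manhattan distance 2, so 3 moves are spent on a detour and 3 undoing it).
Enumerating: b1 a1 a2 a3 b3 b2 c2 c1 d1 | b1 a1 a2 a3 b3 b2 c2 d2 d1.
That gives 2 routes.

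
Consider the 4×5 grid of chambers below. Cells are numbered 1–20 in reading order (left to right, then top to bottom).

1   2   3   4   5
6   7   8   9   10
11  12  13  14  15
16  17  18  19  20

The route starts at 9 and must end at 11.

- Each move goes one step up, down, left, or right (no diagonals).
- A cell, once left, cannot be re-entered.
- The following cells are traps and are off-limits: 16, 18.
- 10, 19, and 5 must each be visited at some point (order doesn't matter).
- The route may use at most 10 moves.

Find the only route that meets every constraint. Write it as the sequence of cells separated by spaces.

Any route must reach 10, 19, and 5 and still end at 11 within 10 moves, so the order of the required stops is forced.
Route from 9: up to 4, right to 5, 3× down (reaching 20), left to 19, up to 14, 3× left (reaching 11) — 10 moves in all.
Check: all required cells visited; 10 ≤ 10 moves.

9 4 5 10 15 20 19 14 13 12 11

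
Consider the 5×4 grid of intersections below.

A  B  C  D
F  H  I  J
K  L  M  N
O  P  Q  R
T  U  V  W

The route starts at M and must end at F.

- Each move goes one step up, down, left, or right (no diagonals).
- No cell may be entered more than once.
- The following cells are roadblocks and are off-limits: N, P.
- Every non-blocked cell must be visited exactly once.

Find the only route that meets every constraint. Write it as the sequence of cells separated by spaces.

Need to visit all 18 open cells exactly once, starting at M and ending at F.
Cell T has only two open neighbours (O and U), so the path must pass straight through it: one of those is the cell it's entered from and the other is where it exits.
Route from M: down to Q, right to R, down to W, 3× left (reaching T), 2× up (reaching K), right to L, up to H, 2× right (reaching J), up to D, 3× left (reaching A), down to F — 17 moves in all.
Check: all 18 open cells covered.

M Q R W V U T O K L H I J D C B A F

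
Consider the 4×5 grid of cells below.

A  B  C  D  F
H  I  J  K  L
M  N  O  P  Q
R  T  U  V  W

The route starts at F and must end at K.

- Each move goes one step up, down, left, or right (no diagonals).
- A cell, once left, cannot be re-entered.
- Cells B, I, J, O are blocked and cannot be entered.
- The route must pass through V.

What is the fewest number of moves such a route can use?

6

Any route passes through V somewhere between F and K. Summing Manhattan distances along the two legs (F → V → K) gives a lower bound of 4 + 2 = 6 moves.
A route of 6 moves achieves this: F → L → Q → W → V → P → K.
Since 6 matches the lower bound, it is optimal.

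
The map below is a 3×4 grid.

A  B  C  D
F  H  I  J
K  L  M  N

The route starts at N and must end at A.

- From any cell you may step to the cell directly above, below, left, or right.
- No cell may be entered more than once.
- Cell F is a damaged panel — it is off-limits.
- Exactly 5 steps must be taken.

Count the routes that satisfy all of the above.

Need simple routes of exactly 5 moves from N to A (Manhattan distance 5, so 0 moves are spent on a detour and 0 undoing it).
Enumerating: N J D C B A | N J I C B A | N J I H B A | N M I C B A | N M I H B A | N M L H B A.
That gives 6 routes.

6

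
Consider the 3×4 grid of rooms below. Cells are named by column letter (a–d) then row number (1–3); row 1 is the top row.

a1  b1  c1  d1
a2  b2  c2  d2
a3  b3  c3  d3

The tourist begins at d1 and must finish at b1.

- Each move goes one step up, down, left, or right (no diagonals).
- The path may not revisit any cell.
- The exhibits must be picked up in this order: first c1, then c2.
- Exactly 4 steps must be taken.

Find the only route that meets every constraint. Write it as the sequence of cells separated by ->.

The waypoints must appear in the order c1, c2, with no cell reused.
Route from d1: left 1 to c1, down 1 to c2, left 1 to b2, up 1 to b1 — 4 moves in all.
Check: order respected (c1 at step 1, c2 at step 2); 4 moves as required.

d1 -> c1 -> c2 -> b2 -> b1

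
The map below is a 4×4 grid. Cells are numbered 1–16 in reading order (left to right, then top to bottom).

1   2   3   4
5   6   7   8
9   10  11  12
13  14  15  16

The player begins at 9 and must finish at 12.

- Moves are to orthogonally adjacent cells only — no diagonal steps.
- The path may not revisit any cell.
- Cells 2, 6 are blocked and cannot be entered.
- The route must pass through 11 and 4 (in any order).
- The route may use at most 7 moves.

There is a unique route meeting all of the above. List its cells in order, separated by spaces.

9 10 11 7 3 4 8 12

The 7-move cap with required stops at 11, 4 leaves no slack for detours.
Route from 9: 2× right (reaching 11), 2× up (reaching 3), right to 4, 2× down (reaching 12) — 7 moves in all.
Check: all required cells visited; 7 ≤ 7 moves.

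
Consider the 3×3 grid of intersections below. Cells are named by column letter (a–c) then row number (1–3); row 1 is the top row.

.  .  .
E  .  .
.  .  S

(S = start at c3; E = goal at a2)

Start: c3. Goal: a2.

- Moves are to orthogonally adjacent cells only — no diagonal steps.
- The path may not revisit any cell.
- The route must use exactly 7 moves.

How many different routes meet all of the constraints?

2

Need simple routes of exactly 7 moves from c3 to a2 (Manhattan distance 3, so 2 moves are spent on a detour and 2 undoing it).
Enumerating: c3 c2 c1 b1 b2 b3 a3 a2 | c3 b3 b2 c2 c1 b1 a1 a2.
That gives 2 routes.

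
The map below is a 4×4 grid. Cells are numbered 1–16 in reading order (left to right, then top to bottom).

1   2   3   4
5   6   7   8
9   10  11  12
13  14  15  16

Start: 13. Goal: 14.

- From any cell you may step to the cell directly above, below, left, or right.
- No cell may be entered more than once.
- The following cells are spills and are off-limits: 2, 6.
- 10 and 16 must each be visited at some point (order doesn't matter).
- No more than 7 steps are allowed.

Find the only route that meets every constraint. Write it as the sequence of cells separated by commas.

13, 9, 10, 11, 12, 16, 15, 14

The budget equals the shortest possible length, so every move has to be on a shortest route through the required cells.
Route from 13: up 1 to 9, right 3 to 12, down 1 to 16, left 2 to 14 — 7 moves in all.
Check: all required cells visited; 7 ≤ 7 moves.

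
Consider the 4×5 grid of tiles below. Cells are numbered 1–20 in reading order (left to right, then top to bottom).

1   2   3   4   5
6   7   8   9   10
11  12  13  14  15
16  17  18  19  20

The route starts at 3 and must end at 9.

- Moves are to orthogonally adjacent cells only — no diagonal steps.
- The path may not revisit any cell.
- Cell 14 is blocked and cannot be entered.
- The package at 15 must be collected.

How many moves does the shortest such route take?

Any route passes through 15 somewhere between 3 and 9. Summing Manhattan distances along the two legs (3 → 15 → 9) gives a lower bound of 4 + 2 = 6 moves.
The shortest route satisfying every rule uses 8 moves: 3 → 8 → 13 → 18 → 19 → 20 → 15 → 10 → 9.
The no-revisit rule (legs can't share cells) pushes the minimum above the 6-move bound; an exhaustive check rules out every length from 6 to 7, leaving 8 as the minimum.

8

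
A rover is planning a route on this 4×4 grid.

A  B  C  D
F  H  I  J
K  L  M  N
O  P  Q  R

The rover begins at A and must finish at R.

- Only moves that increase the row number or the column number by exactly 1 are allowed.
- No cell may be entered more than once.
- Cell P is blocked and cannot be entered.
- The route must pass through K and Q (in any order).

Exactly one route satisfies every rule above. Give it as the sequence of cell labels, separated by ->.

Moves only go right or down, so the column and row indices never decrease.
Route from A: 2× down (reaching K), 2× right (reaching M), down to Q, right to R — 6 moves in all.
Check: all required cells visited.

A -> F -> K -> L -> M -> Q -> R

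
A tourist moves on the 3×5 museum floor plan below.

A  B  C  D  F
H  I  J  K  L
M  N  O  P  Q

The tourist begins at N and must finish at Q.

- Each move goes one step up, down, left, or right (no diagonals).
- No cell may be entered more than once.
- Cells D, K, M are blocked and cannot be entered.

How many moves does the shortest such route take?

3

The Manhattan distance from N to Q is |3−3| + |2−5| = 3, so at least 3 moves are needed.
A route of 3 moves achieves this: N → O → P → Q.
Since 3 matches the lower bound, it is optimal.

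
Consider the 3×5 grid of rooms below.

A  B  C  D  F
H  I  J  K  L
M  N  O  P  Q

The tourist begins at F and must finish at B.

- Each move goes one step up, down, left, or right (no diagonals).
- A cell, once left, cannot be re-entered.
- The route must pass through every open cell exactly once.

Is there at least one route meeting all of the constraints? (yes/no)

Colour the cells like a checkerboard: each orthogonal step flips colour, so a Hamiltonian route alternates colours. Here there are 8 cells of one colour and 7 of the other, with start on the opposite colour to the goal — the counts and endpoints can't be arranged into an alternating sequence of length 15, so no Hamiltonian route exists.

no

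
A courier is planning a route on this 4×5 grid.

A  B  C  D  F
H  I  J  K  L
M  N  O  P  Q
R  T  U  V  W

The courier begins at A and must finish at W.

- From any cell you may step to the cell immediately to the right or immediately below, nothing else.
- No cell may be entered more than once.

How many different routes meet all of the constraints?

A right/down-only route from A to W makes exactly 3 down-moves and 4 right-moves in some order.
With no other constraints that would be C(7,3) = 35 routes.
That gives 35 routes.

35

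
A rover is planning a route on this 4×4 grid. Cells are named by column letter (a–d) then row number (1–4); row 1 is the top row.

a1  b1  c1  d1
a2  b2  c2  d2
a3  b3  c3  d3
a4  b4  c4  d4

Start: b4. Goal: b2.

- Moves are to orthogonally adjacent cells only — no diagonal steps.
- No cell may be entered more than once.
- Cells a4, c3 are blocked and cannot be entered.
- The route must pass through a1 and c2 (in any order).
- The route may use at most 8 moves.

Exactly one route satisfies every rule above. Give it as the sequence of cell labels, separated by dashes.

b4 - b3 - a3 - a2 - a1 - b1 - c1 - c2 - b2

The 8-move cap with required stops at a1, c2 leaves no slack for detours.
Route from b4: up 1 to b3, left 1 to a3, up 2 to a1, right 2 to c1, down 1 to c2, left 1 to b2 — 8 moves in all.
Check: all required cells visited; 8 ≤ 8 moves.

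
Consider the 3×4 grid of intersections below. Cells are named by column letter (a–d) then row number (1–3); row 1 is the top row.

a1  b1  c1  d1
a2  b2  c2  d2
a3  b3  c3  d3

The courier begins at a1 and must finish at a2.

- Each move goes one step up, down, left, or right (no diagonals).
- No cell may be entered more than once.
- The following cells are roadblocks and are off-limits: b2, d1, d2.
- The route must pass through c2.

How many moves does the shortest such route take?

7

Any route passes through c2 somewhere between a1 and a2. Summing Manhattan distances along the two legs (a1 → c2 → a2) gives a lower bound of 3 + 2 = 5 moves.
That bound ignores the blocked cells. Measuring each leg by the fewest moves that actually steer around them (a1→c2: 3; c2→a2: 4) raises the lower bound to 7.
A route of 7 moves exists: a1 → b1 → c1 → c2 → c3 → b3 → a3 → a2.
Since 7 matches that lower bound, it is optimal.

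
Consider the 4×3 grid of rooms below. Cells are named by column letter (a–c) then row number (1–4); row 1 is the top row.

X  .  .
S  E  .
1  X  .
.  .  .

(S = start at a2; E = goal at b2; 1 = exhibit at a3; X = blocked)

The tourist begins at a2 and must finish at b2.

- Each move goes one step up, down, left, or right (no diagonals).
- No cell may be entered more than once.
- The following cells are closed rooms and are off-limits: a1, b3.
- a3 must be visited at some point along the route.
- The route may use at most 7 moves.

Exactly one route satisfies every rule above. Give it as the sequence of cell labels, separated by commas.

The budget equals the shortest possible length, so every move has to be on a shortest route through the required cells.
Route from a2: 2× down (reaching a4), 2× right (reaching c4), 2× up (reaching c2), left to b2 — 7 moves in all.
Check: all required cells visited; 7 ≤ 7 moves.

a2, a3, a4, b4, c4, c3, c2, b2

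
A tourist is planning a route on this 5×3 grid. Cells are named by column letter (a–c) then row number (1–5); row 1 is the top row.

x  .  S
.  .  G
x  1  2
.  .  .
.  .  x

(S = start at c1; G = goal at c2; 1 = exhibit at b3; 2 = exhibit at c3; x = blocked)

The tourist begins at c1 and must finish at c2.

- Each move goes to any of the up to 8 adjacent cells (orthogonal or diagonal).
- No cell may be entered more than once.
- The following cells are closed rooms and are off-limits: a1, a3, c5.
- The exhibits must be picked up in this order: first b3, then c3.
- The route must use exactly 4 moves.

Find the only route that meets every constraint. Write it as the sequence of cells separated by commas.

c1, b2, b3, c3, c2

The waypoints must appear in the order b3, c3, with no cell reused.
Route from c1: down-left to b2, down to b3, right to c3, up to c2 — 4 moves in all.
Check: order respected (1 at step 2, 2 at step 3); 4 moves as required.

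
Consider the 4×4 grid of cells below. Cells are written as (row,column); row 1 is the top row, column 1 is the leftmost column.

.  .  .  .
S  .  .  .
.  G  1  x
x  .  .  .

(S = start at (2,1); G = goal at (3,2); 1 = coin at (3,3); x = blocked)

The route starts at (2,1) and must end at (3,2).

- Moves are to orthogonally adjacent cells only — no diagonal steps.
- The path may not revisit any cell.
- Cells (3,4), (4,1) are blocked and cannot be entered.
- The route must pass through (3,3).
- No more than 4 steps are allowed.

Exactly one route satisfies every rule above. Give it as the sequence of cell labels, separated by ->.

Any route must reach (3,3) and still end at (3,2) within 4 moves, so the order of the required stops is forced.
Route from (2,1): right 2 to (2,3), down 1 to (3,3), left 1 to (3,2) — 4 moves in all.
Check: all required cells visited; 4 ≤ 4 moves.

(2,1) -> (2,2) -> (2,3) -> (3,3) -> (3,2)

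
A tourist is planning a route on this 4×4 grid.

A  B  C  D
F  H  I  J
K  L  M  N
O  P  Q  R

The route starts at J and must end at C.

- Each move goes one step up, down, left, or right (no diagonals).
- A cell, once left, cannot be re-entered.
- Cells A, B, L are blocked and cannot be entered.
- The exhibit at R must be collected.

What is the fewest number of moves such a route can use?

6

Any route passes through R somewhere between J and C. Summing Manhattan distances along the two legs (J → R → C) gives a lower bound of 2 + 4 = 6 moves.
A route of 6 moves achieves this: J → N → R → Q → M → I → C.
Since 6 matches the lower bound, it is optimal.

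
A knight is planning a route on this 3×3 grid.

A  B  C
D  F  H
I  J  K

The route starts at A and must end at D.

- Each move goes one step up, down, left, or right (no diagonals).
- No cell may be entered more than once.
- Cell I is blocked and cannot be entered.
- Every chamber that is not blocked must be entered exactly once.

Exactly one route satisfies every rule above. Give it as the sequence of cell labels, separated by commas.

A, B, C, H, K, J, F, D

Need to visit all 8 open cells exactly once, starting at A and ending at D.
Cell J has only two open neighbours (F and K), so the path must pass straight through it: one of those is the cell it's entered from and the other is where it exits.
Route from A: right 2 to C, down 2 to K, left 1 to J, up 1 to F, left 1 to D — 7 moves in all.
Check: all 8 open cells covered.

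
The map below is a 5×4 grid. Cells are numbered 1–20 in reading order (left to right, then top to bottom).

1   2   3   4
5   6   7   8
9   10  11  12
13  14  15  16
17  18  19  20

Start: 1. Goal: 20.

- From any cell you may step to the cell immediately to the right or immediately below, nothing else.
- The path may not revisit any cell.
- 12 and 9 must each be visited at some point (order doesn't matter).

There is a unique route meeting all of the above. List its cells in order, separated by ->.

1 -> 5 -> 9 -> 10 -> 11 -> 12 -> 16 -> 20

Moves only go right or down, so the column and row indices never decrease.
Route from 1: 2× down (reaching 9), 3× right (reaching 12), 2× down (reaching 20) — 7 moves in all.
Check: all required cells visited.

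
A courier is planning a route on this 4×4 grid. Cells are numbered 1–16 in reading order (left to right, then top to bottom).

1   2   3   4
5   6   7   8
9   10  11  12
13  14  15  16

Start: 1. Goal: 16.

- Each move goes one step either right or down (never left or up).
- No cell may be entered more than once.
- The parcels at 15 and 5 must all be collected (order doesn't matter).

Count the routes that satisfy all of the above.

6

A right/down-only route from 1 to 16 makes exactly 3 down-moves and 3 right-moves in some order.
With no other constraints that would be C(6,3) = 20 routes.
A monotone route can only reach the required cells in the order 5, 15, so split there and multiply the segment counts: 1→5: 1; 5→15: 6; 15→16: 1; product = 6.
That gives 6 routes.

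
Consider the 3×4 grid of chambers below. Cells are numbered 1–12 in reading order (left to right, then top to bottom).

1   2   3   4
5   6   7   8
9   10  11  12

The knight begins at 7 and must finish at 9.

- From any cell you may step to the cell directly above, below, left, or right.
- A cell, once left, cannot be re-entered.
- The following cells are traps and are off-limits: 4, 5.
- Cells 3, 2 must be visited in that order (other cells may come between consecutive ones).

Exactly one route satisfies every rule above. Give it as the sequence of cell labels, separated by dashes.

7 - 3 - 2 - 6 - 10 - 9

The waypoints must appear in the order 3, 2, with no cell reused.
Route from 7: up 1 to 3, left 1 to 2, down 2 to 10, left 1 to 9 — 5 moves in all.
Check: order respected (3 at step 1, 2 at step 2).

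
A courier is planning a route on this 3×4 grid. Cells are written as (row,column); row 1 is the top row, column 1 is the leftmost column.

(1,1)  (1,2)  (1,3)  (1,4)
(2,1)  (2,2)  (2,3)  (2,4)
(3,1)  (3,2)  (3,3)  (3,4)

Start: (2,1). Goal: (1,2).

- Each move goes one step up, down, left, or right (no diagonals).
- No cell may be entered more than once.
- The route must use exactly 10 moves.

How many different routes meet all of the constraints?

2

Need simple routes of exactly 10 moves from (2,1) to (1,2) (Manhattan distance 2, so 4 moves are spent on a detour and 4 undoing it).
Enumerating: (2,1) (3,1) (3,2) (2,2) (2,3) (3,3) (3,4) (2,4) (1,4) (1,3) (1,2) | (2,1) (3,1) (3,2) (3,3) (3,4) (2,4) (1,4) (1,3) (2,3) (2,2) (1,2).
That gives 2 routes.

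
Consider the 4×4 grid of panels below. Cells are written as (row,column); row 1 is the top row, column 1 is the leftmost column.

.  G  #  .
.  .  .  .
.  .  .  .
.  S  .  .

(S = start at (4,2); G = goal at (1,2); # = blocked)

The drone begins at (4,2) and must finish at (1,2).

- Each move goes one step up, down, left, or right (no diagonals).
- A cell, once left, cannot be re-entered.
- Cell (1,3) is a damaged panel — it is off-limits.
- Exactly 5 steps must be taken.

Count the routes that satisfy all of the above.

Need simple routes of exactly 5 moves from (4,2) to (1,2) (Manhattan distance 3, so 1 moves are spent on a detour and 1 undoing it).
Branch systematically from the start, pruning whenever the remaining move budget drops below the Manhattan distance to (1,2) or differs from it in parity. Grouping the completions by first move — via (3,2): 4; via (4,1): 3; via (4,3): 2 — and summing: 4 + 3 + 2 = 9.
That gives 9 routes.

9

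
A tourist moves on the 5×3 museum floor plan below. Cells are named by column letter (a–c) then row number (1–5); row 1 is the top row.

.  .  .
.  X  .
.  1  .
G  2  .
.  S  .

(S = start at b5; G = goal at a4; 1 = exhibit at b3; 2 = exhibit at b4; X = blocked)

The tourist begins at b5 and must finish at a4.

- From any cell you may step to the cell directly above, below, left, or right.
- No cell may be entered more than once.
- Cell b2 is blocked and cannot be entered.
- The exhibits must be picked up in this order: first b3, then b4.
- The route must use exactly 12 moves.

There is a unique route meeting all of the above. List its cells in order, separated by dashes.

b5 - c5 - c4 - c3 - c2 - c1 - b1 - a1 - a2 - a3 - b3 - b4 - a4

The waypoints must appear in the order b3, b4, with no cell reused.
Route from b5: right to c5, 4× up (reaching c1), 2× left (reaching a1), 2× down (reaching a3), right to b3, down to b4, left to a4 — 12 moves in all.
Check: order respected (1 at step 10, 2 at step 11); 12 moves as required.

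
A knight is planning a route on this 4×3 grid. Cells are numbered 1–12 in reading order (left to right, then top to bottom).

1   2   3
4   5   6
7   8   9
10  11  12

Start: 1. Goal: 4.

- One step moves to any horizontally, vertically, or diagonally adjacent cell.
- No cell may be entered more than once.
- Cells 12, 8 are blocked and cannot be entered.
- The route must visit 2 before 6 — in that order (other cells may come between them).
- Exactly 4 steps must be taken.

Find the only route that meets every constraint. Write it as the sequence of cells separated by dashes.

1 - 2 - 6 - 5 - 4

The waypoints must appear in the order 2, 6, with no cell reused.
Route from 1: right 1 to 2, down-right 1 to 6, left 2 to 4 — 4 moves in all.
Check: order respected (2 at step 1, 6 at step 2); 4 moves as required.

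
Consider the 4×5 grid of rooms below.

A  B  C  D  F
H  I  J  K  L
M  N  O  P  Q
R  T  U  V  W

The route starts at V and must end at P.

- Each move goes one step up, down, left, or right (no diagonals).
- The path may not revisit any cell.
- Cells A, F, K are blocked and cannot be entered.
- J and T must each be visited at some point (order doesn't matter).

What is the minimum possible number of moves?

7

Any route passes through J and T in some order between V and P. Summing Manhattan distances along each leg and taking the cheapest ordering (V → T → J → P) gives a lower bound of 2 + 3 + 2 = 7 moves.
A route of 7 moves achieves this: V → U → T → N → I → J → O → P.
Since 7 matches the lower bound, it is optimal.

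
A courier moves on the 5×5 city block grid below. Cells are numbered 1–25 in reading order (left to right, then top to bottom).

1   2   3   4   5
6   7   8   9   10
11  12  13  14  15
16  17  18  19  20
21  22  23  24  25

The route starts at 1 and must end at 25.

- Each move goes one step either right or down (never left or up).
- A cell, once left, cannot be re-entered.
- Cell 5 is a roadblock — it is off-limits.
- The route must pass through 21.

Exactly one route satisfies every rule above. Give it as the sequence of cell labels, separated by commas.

1, 6, 11, 16, 21, 22, 23, 24, 25

Moves only go right or down, so the column and row indices never decrease.
Route from 1: down 4 to 21, right 4 to 25 — 8 moves in all.
Check: all required cells visited.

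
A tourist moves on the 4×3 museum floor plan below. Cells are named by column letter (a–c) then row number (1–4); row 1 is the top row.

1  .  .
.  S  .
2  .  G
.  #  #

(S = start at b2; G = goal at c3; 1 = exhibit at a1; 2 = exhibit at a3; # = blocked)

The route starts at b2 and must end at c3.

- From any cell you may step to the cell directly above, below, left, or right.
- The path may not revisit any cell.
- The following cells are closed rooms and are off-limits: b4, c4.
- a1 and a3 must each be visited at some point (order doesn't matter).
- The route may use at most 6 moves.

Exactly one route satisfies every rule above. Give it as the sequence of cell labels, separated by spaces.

The 6-move cap with required stops at a1, a3 leaves no slack for detours.
Route from b2: up 1 to b1, left 1 to a1, down 2 to a3, right 2 to c3 — 6 moves in all.
Check: all required cells visited; 6 ≤ 6 moves.

b2 b1 a1 a2 a3 b3 c3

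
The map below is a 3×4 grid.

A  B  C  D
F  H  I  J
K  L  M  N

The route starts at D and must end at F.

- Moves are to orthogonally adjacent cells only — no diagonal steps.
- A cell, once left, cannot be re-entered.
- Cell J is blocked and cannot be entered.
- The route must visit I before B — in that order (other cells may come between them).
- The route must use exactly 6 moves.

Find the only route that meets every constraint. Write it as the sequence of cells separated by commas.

D, C, I, H, B, A, F

The waypoints must appear in the order I, B, with no cell reused.
Route from D: left to C, down to I, left to H, up to B, left to A, down to F — 6 moves in all.
Check: order respected (I at step 2, B at step 4); 6 moves as required.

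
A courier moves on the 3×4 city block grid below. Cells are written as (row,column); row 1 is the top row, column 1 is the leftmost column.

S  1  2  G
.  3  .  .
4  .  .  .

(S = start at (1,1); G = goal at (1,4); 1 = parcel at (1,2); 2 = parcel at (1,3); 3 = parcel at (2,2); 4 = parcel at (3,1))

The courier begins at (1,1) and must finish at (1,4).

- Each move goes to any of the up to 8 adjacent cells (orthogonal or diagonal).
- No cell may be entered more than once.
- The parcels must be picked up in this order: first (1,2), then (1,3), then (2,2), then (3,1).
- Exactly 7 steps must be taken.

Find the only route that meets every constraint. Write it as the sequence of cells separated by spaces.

The waypoints must appear in the order (1,2), (1,3), (2,2), (3,1), with no cell reused.
Route from (1,1): 2× right (reaching (1,3)), 2× down-left (reaching (3,1)), right to (3,2), 2× up-right (reaching (1,4)) — 7 moves in all.
Check: order respected (1 at step 1, 2 at step 2, 3 at step 3, 4 at step 4); 7 moves as required.

(1,1) (1,2) (1,3) (2,2) (3,1) (3,2) (2,3) (1,4)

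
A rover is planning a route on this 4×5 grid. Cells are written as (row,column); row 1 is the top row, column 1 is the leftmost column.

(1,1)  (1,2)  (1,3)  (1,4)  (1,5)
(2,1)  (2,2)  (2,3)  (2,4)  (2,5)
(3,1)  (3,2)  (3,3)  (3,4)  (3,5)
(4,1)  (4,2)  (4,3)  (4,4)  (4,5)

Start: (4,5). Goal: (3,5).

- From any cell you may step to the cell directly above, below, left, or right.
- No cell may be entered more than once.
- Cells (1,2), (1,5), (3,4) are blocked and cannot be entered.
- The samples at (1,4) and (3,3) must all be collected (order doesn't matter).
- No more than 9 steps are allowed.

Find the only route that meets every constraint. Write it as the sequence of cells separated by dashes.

(4,5) - (4,4) - (4,3) - (3,3) - (2,3) - (1,3) - (1,4) - (2,4) - (2,5) - (3,5)

The budget equals the shortest possible length, so every move has to be on a shortest route through the required cells.
Route from (4,5): 2× left (reaching (4,3)), 3× up (reaching (1,3)), right to (1,4), down to (2,4), right to (2,5), down to (3,5) — 9 moves in all.
Check: all required cells visited; 9 ≤ 9 moves.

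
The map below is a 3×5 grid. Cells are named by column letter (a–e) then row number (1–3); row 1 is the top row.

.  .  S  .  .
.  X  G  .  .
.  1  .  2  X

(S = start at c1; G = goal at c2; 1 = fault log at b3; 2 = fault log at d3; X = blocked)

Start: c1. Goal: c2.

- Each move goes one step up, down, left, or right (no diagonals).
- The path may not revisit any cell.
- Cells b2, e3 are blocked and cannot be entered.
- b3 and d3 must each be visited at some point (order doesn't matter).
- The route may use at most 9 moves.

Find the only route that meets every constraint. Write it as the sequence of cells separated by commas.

c1, b1, a1, a2, a3, b3, c3, d3, d2, c2

The 9-move cap with required stops at b3, d3 leaves no slack for detours.
Route from c1: 2× left (reaching a1), 2× down (reaching a3), 3× right (reaching d3), up to d2, left to c2 — 9 moves in all.
Check: all required cells visited; 9 ≤ 9 moves.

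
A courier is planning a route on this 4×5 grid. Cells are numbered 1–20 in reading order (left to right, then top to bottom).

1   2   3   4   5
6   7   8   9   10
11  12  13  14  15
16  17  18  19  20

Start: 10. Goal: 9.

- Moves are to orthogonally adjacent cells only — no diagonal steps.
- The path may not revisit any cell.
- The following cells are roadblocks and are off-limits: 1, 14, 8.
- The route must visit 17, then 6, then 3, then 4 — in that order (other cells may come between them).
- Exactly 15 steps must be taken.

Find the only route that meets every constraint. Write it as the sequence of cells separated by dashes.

10 - 15 - 20 - 19 - 18 - 13 - 12 - 17 - 16 - 11 - 6 - 7 - 2 - 3 - 4 - 9

The waypoints must appear in the order 17, 6, 3, 4, with no cell reused.
Route from 10: 2× down (reaching 20), 2× left (reaching 18), up to 13, left to 12, down to 17, left to 16, 2× up (reaching 6), right to 7, up to 2, 2× right (reaching 4), down to 9 — 15 moves in all.
Check: order respected (17 at step 7, 6 at step 10, 3 at step 13, 4 at step 14); 15 moves as required.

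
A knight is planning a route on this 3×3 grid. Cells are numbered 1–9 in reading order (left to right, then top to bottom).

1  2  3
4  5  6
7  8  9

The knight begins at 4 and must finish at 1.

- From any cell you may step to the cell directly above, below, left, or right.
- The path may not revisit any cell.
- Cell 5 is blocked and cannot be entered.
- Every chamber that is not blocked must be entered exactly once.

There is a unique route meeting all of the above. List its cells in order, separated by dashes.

4 - 7 - 8 - 9 - 6 - 3 - 2 - 1

Need to visit all 8 open cells exactly once, starting at 4 and ending at 1.
Cell 3 has only two open neighbours (6 and 2), so the path must pass straight through it: one of those is the cell it's entered from and the other is where it exits.
Route from 4: down 1 to 7, right 2 to 9, up 2 to 3, left 2 to 1 — 7 moves in all.
Check: all 8 open cells covered.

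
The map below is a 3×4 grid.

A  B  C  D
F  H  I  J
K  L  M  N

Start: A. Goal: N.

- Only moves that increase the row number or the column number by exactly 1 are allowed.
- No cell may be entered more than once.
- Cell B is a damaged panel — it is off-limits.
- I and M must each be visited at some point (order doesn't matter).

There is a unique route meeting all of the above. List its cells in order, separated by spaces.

A F H I M N

Moves only go right or down, so the column and row indices never decrease.
Route from A: down to F, 2× right (reaching I), down to M, right to N — 5 moves in all.
Check: all required cells visited.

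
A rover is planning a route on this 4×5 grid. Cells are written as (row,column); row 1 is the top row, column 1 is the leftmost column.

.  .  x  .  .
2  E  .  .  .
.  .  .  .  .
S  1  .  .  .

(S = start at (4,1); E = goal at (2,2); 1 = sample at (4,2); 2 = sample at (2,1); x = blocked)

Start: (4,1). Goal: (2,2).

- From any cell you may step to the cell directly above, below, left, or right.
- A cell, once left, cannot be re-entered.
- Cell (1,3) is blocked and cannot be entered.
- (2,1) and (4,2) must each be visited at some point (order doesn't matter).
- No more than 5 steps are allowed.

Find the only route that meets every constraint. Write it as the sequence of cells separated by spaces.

(4,1) (4,2) (3,2) (3,1) (2,1) (2,2)

Any route must reach (2,1) and (4,2) and still end at (2,2) within 5 moves, so the order of the required stops is forced.
Route from (4,1): right to (4,2), up to (3,2), left to (3,1), up to (2,1), right to (2,2) — 5 moves in all.
Check: all required cells visited; 5 ≤ 5 moves.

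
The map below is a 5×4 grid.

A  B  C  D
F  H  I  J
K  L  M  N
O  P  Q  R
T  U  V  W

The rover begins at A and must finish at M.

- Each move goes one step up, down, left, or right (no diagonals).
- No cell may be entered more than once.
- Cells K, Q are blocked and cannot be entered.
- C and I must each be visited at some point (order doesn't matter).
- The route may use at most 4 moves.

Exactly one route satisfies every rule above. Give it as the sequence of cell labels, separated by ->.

The 4-move cap with required stops at C, I leaves no slack for detours.
Route from A: 2× right (reaching C), 2× down (reaching M) — 4 moves in all.
Check: all required cells visited; 4 ≤ 4 moves.

A -> B -> C -> I -> M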